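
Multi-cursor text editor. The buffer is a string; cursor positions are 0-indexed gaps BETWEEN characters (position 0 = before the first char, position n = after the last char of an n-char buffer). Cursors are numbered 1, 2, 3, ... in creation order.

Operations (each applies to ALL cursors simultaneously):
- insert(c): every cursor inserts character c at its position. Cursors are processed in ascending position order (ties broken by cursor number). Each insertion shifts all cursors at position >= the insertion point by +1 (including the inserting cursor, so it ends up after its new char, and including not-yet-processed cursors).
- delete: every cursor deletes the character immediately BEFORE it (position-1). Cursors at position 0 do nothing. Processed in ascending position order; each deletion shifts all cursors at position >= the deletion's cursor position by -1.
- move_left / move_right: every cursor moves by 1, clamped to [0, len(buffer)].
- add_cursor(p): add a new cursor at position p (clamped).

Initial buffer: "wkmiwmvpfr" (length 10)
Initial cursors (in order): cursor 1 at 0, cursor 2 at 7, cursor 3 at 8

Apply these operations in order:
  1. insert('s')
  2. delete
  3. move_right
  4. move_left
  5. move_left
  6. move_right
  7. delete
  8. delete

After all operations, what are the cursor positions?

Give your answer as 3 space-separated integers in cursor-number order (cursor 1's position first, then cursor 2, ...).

After op 1 (insert('s')): buffer="swkmiwmvspsfr" (len 13), cursors c1@1 c2@9 c3@11, authorship 1.......2.3..
After op 2 (delete): buffer="wkmiwmvpfr" (len 10), cursors c1@0 c2@7 c3@8, authorship ..........
After op 3 (move_right): buffer="wkmiwmvpfr" (len 10), cursors c1@1 c2@8 c3@9, authorship ..........
After op 4 (move_left): buffer="wkmiwmvpfr" (len 10), cursors c1@0 c2@7 c3@8, authorship ..........
After op 5 (move_left): buffer="wkmiwmvpfr" (len 10), cursors c1@0 c2@6 c3@7, authorship ..........
After op 6 (move_right): buffer="wkmiwmvpfr" (len 10), cursors c1@1 c2@7 c3@8, authorship ..........
After op 7 (delete): buffer="kmiwmfr" (len 7), cursors c1@0 c2@5 c3@5, authorship .......
After op 8 (delete): buffer="kmifr" (len 5), cursors c1@0 c2@3 c3@3, authorship .....

Answer: 0 3 3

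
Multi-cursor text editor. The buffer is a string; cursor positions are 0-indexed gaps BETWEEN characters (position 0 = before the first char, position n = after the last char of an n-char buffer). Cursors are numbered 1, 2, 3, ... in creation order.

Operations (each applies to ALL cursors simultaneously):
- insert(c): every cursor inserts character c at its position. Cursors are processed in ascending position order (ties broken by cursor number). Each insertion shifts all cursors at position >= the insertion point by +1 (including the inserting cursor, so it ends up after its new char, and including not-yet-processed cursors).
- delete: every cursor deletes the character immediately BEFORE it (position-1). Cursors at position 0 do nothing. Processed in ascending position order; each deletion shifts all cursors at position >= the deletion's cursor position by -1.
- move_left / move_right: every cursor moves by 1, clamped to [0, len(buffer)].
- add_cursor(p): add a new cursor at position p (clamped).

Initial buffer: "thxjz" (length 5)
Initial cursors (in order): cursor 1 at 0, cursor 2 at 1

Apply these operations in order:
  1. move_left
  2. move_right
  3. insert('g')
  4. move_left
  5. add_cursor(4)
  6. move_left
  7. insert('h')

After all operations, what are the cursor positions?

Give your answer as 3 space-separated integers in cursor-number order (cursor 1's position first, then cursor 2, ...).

Answer: 3 3 6

Derivation:
After op 1 (move_left): buffer="thxjz" (len 5), cursors c1@0 c2@0, authorship .....
After op 2 (move_right): buffer="thxjz" (len 5), cursors c1@1 c2@1, authorship .....
After op 3 (insert('g')): buffer="tgghxjz" (len 7), cursors c1@3 c2@3, authorship .12....
After op 4 (move_left): buffer="tgghxjz" (len 7), cursors c1@2 c2@2, authorship .12....
After op 5 (add_cursor(4)): buffer="tgghxjz" (len 7), cursors c1@2 c2@2 c3@4, authorship .12....
After op 6 (move_left): buffer="tgghxjz" (len 7), cursors c1@1 c2@1 c3@3, authorship .12....
After op 7 (insert('h')): buffer="thhgghhxjz" (len 10), cursors c1@3 c2@3 c3@6, authorship .12123....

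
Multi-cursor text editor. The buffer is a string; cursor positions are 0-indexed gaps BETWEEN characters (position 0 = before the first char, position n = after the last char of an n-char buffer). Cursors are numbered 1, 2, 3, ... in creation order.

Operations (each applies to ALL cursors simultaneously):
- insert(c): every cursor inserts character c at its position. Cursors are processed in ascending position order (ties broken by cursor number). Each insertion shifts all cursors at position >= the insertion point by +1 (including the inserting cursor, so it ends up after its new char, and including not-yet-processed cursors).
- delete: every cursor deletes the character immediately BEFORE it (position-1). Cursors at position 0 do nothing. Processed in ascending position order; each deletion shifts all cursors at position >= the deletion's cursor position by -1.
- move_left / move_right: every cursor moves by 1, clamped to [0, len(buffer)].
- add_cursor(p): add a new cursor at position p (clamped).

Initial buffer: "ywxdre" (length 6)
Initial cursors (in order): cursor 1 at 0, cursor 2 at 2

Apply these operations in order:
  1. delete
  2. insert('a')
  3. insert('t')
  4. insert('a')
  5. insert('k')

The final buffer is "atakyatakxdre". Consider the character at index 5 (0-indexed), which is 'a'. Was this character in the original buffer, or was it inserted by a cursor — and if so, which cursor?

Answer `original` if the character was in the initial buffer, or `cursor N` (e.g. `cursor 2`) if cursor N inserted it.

Answer: cursor 2

Derivation:
After op 1 (delete): buffer="yxdre" (len 5), cursors c1@0 c2@1, authorship .....
After op 2 (insert('a')): buffer="ayaxdre" (len 7), cursors c1@1 c2@3, authorship 1.2....
After op 3 (insert('t')): buffer="atyatxdre" (len 9), cursors c1@2 c2@5, authorship 11.22....
After op 4 (insert('a')): buffer="atayataxdre" (len 11), cursors c1@3 c2@7, authorship 111.222....
After op 5 (insert('k')): buffer="atakyatakxdre" (len 13), cursors c1@4 c2@9, authorship 1111.2222....
Authorship (.=original, N=cursor N): 1 1 1 1 . 2 2 2 2 . . . .
Index 5: author = 2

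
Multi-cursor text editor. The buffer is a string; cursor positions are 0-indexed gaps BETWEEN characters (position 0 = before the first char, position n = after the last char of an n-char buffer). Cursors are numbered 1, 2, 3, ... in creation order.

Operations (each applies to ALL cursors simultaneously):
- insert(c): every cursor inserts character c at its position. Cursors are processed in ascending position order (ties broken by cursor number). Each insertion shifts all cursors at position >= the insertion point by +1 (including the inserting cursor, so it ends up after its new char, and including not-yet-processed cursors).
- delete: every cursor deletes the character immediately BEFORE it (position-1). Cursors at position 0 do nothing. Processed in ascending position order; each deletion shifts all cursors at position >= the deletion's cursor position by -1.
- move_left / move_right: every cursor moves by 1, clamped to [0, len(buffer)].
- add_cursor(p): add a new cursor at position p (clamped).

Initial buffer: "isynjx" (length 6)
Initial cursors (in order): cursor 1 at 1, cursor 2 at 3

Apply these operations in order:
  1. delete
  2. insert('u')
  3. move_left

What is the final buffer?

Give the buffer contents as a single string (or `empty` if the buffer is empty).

Answer: usunjx

Derivation:
After op 1 (delete): buffer="snjx" (len 4), cursors c1@0 c2@1, authorship ....
After op 2 (insert('u')): buffer="usunjx" (len 6), cursors c1@1 c2@3, authorship 1.2...
After op 3 (move_left): buffer="usunjx" (len 6), cursors c1@0 c2@2, authorship 1.2...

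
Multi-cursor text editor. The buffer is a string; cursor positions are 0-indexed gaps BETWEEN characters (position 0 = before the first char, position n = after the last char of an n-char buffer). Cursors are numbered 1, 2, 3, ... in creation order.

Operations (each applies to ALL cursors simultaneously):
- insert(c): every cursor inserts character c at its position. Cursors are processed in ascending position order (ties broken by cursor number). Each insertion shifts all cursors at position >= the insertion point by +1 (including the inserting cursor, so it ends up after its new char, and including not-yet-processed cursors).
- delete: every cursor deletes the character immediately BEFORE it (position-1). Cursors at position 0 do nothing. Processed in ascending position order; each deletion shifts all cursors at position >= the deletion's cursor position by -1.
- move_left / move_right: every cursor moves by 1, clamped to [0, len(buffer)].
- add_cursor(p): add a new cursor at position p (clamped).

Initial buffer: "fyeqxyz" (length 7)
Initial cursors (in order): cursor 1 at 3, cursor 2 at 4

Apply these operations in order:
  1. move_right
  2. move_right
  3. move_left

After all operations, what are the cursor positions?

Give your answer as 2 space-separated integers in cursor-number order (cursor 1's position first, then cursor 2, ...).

After op 1 (move_right): buffer="fyeqxyz" (len 7), cursors c1@4 c2@5, authorship .......
After op 2 (move_right): buffer="fyeqxyz" (len 7), cursors c1@5 c2@6, authorship .......
After op 3 (move_left): buffer="fyeqxyz" (len 7), cursors c1@4 c2@5, authorship .......

Answer: 4 5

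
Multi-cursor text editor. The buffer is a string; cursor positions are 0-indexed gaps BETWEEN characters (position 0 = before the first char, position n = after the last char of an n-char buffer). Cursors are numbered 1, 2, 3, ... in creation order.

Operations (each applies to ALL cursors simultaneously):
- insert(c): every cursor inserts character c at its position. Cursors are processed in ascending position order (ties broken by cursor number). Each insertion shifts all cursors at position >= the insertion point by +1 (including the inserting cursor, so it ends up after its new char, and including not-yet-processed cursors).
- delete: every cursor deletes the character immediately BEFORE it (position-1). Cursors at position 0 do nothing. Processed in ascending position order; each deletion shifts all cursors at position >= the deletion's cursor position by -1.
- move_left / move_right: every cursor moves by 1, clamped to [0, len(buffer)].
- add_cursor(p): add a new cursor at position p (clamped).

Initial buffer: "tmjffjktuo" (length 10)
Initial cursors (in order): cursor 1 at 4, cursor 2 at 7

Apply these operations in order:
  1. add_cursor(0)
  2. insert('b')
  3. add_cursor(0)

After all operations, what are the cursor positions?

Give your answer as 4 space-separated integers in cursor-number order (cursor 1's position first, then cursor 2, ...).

Answer: 6 10 1 0

Derivation:
After op 1 (add_cursor(0)): buffer="tmjffjktuo" (len 10), cursors c3@0 c1@4 c2@7, authorship ..........
After op 2 (insert('b')): buffer="btmjfbfjkbtuo" (len 13), cursors c3@1 c1@6 c2@10, authorship 3....1...2...
After op 3 (add_cursor(0)): buffer="btmjfbfjkbtuo" (len 13), cursors c4@0 c3@1 c1@6 c2@10, authorship 3....1...2...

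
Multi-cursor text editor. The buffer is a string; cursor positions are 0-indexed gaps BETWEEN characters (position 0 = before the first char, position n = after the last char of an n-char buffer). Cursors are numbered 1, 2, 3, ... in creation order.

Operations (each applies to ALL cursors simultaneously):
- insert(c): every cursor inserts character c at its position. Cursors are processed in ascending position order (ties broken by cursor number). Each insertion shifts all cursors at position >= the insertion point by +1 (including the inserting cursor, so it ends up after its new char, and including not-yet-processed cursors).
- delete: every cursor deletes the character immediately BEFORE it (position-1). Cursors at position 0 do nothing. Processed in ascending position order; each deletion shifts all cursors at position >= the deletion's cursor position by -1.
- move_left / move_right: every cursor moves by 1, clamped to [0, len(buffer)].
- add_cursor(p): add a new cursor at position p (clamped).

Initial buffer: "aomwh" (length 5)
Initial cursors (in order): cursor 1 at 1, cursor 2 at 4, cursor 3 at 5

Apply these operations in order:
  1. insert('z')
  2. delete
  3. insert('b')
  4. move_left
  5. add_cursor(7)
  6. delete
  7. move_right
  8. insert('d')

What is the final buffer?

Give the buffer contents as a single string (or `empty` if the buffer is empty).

Answer: bdombddd

Derivation:
After op 1 (insert('z')): buffer="azomwzhz" (len 8), cursors c1@2 c2@6 c3@8, authorship .1...2.3
After op 2 (delete): buffer="aomwh" (len 5), cursors c1@1 c2@4 c3@5, authorship .....
After op 3 (insert('b')): buffer="abomwbhb" (len 8), cursors c1@2 c2@6 c3@8, authorship .1...2.3
After op 4 (move_left): buffer="abomwbhb" (len 8), cursors c1@1 c2@5 c3@7, authorship .1...2.3
After op 5 (add_cursor(7)): buffer="abomwbhb" (len 8), cursors c1@1 c2@5 c3@7 c4@7, authorship .1...2.3
After op 6 (delete): buffer="bomb" (len 4), cursors c1@0 c2@3 c3@3 c4@3, authorship 1..3
After op 7 (move_right): buffer="bomb" (len 4), cursors c1@1 c2@4 c3@4 c4@4, authorship 1..3
After op 8 (insert('d')): buffer="bdombddd" (len 8), cursors c1@2 c2@8 c3@8 c4@8, authorship 11..3234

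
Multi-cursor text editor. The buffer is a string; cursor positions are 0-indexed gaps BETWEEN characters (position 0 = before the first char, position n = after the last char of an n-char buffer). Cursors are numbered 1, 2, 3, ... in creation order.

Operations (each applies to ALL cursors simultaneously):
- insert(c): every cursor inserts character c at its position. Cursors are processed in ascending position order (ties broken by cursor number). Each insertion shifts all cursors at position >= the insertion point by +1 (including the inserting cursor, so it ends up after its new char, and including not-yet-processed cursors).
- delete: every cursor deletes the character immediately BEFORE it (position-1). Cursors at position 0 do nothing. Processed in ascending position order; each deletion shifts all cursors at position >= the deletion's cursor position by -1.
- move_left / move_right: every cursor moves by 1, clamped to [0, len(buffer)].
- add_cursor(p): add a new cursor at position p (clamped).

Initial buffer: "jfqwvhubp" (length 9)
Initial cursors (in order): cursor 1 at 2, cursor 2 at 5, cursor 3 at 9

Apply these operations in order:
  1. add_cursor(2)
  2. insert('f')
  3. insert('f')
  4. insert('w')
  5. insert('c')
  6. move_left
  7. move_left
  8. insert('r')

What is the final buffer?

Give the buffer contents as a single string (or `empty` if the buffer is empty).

After op 1 (add_cursor(2)): buffer="jfqwvhubp" (len 9), cursors c1@2 c4@2 c2@5 c3@9, authorship .........
After op 2 (insert('f')): buffer="jfffqwvfhubpf" (len 13), cursors c1@4 c4@4 c2@8 c3@13, authorship ..14...2....3
After op 3 (insert('f')): buffer="jfffffqwvffhubpff" (len 17), cursors c1@6 c4@6 c2@11 c3@17, authorship ..1414...22....33
After op 4 (insert('w')): buffer="jfffffwwqwvffwhubpffw" (len 21), cursors c1@8 c4@8 c2@14 c3@21, authorship ..141414...222....333
After op 5 (insert('c')): buffer="jfffffwwccqwvffwchubpffwc" (len 25), cursors c1@10 c4@10 c2@17 c3@25, authorship ..14141414...2222....3333
After op 6 (move_left): buffer="jfffffwwccqwvffwchubpffwc" (len 25), cursors c1@9 c4@9 c2@16 c3@24, authorship ..14141414...2222....3333
After op 7 (move_left): buffer="jfffffwwccqwvffwchubpffwc" (len 25), cursors c1@8 c4@8 c2@15 c3@23, authorship ..14141414...2222....3333
After op 8 (insert('r')): buffer="jfffffwwrrccqwvffrwchubpffrwc" (len 29), cursors c1@10 c4@10 c2@18 c3@27, authorship ..1414141414...22222....33333

Answer: jfffffwwrrccqwvffrwchubpffrwc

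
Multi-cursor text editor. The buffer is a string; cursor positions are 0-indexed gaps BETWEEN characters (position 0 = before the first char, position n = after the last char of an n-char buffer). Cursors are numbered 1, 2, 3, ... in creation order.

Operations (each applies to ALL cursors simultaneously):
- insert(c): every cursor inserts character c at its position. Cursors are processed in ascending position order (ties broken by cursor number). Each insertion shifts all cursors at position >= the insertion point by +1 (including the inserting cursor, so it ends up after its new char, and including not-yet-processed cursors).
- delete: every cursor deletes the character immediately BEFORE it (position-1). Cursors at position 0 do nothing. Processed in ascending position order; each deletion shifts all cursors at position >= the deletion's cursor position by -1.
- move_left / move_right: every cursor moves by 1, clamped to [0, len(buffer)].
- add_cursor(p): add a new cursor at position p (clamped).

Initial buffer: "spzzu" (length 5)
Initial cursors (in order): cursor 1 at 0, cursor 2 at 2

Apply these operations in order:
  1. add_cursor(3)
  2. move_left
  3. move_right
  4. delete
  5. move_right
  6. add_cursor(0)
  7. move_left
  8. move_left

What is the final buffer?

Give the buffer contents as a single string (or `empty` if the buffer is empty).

After op 1 (add_cursor(3)): buffer="spzzu" (len 5), cursors c1@0 c2@2 c3@3, authorship .....
After op 2 (move_left): buffer="spzzu" (len 5), cursors c1@0 c2@1 c3@2, authorship .....
After op 3 (move_right): buffer="spzzu" (len 5), cursors c1@1 c2@2 c3@3, authorship .....
After op 4 (delete): buffer="zu" (len 2), cursors c1@0 c2@0 c3@0, authorship ..
After op 5 (move_right): buffer="zu" (len 2), cursors c1@1 c2@1 c3@1, authorship ..
After op 6 (add_cursor(0)): buffer="zu" (len 2), cursors c4@0 c1@1 c2@1 c3@1, authorship ..
After op 7 (move_left): buffer="zu" (len 2), cursors c1@0 c2@0 c3@0 c4@0, authorship ..
After op 8 (move_left): buffer="zu" (len 2), cursors c1@0 c2@0 c3@0 c4@0, authorship ..

Answer: zu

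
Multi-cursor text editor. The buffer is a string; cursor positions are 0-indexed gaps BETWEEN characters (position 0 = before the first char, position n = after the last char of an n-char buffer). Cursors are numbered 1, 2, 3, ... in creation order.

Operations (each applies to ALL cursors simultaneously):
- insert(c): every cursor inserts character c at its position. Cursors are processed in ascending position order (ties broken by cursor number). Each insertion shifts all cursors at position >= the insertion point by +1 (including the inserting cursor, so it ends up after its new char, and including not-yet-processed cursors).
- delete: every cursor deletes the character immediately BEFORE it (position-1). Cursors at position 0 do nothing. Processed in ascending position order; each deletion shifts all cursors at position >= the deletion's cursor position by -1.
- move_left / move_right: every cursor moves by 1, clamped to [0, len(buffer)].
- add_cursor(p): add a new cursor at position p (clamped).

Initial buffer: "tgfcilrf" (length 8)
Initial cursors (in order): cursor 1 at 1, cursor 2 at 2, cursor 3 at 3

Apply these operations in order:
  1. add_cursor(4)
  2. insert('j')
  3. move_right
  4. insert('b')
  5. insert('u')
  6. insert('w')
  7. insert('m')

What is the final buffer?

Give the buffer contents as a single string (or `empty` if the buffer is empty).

Answer: tjgbuwmjfbuwmjcbuwmjibuwmlrf

Derivation:
After op 1 (add_cursor(4)): buffer="tgfcilrf" (len 8), cursors c1@1 c2@2 c3@3 c4@4, authorship ........
After op 2 (insert('j')): buffer="tjgjfjcjilrf" (len 12), cursors c1@2 c2@4 c3@6 c4@8, authorship .1.2.3.4....
After op 3 (move_right): buffer="tjgjfjcjilrf" (len 12), cursors c1@3 c2@5 c3@7 c4@9, authorship .1.2.3.4....
After op 4 (insert('b')): buffer="tjgbjfbjcbjiblrf" (len 16), cursors c1@4 c2@7 c3@10 c4@13, authorship .1.12.23.34.4...
After op 5 (insert('u')): buffer="tjgbujfbujcbujibulrf" (len 20), cursors c1@5 c2@9 c3@13 c4@17, authorship .1.112.223.334.44...
After op 6 (insert('w')): buffer="tjgbuwjfbuwjcbuwjibuwlrf" (len 24), cursors c1@6 c2@11 c3@16 c4@21, authorship .1.1112.2223.3334.444...
After op 7 (insert('m')): buffer="tjgbuwmjfbuwmjcbuwmjibuwmlrf" (len 28), cursors c1@7 c2@13 c3@19 c4@25, authorship .1.11112.22223.33334.4444...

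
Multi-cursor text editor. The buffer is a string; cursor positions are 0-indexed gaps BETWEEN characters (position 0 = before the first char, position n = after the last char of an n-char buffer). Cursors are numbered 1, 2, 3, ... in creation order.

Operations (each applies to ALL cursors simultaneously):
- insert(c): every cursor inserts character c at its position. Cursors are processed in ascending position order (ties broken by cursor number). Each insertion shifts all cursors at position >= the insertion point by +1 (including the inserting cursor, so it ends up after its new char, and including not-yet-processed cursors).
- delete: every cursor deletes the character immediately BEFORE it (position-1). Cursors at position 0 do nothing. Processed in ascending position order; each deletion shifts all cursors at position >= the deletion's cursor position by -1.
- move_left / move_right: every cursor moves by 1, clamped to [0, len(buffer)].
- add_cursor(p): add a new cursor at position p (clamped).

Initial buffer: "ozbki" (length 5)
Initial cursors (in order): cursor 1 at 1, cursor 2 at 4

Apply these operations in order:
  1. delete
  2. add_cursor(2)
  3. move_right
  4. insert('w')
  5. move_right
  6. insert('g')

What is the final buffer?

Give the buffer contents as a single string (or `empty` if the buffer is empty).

After op 1 (delete): buffer="zbi" (len 3), cursors c1@0 c2@2, authorship ...
After op 2 (add_cursor(2)): buffer="zbi" (len 3), cursors c1@0 c2@2 c3@2, authorship ...
After op 3 (move_right): buffer="zbi" (len 3), cursors c1@1 c2@3 c3@3, authorship ...
After op 4 (insert('w')): buffer="zwbiww" (len 6), cursors c1@2 c2@6 c3@6, authorship .1..23
After op 5 (move_right): buffer="zwbiww" (len 6), cursors c1@3 c2@6 c3@6, authorship .1..23
After op 6 (insert('g')): buffer="zwbgiwwgg" (len 9), cursors c1@4 c2@9 c3@9, authorship .1.1.2323

Answer: zwbgiwwgg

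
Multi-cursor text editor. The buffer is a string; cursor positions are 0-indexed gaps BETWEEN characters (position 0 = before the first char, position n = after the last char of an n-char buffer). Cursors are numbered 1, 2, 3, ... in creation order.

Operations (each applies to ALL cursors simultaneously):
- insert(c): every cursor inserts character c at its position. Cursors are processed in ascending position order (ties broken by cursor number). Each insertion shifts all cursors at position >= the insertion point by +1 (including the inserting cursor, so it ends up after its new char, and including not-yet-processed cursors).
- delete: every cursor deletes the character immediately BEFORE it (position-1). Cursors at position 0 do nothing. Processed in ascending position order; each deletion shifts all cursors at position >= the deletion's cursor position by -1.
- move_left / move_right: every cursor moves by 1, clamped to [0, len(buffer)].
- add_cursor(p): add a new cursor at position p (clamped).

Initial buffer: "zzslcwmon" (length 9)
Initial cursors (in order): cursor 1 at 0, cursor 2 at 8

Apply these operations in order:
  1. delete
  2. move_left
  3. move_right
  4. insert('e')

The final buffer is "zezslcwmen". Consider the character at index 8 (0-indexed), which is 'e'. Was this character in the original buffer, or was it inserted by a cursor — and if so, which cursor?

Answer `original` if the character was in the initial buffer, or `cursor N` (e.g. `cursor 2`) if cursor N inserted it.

Answer: cursor 2

Derivation:
After op 1 (delete): buffer="zzslcwmn" (len 8), cursors c1@0 c2@7, authorship ........
After op 2 (move_left): buffer="zzslcwmn" (len 8), cursors c1@0 c2@6, authorship ........
After op 3 (move_right): buffer="zzslcwmn" (len 8), cursors c1@1 c2@7, authorship ........
After op 4 (insert('e')): buffer="zezslcwmen" (len 10), cursors c1@2 c2@9, authorship .1......2.
Authorship (.=original, N=cursor N): . 1 . . . . . . 2 .
Index 8: author = 2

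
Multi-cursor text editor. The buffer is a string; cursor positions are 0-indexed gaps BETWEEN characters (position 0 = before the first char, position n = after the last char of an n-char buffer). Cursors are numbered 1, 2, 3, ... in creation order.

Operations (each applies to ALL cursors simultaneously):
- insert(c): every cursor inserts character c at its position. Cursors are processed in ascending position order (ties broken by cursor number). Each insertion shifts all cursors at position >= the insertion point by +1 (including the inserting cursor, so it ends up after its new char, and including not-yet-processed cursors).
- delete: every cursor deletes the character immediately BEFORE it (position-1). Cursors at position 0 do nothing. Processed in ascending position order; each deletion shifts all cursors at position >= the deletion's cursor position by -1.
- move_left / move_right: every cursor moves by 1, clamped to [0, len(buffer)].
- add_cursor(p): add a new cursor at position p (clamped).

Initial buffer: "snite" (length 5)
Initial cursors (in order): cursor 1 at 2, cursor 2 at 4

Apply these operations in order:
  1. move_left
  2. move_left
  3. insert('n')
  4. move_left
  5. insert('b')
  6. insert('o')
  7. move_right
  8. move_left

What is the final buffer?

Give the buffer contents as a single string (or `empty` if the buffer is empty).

Answer: bonsnbonite

Derivation:
After op 1 (move_left): buffer="snite" (len 5), cursors c1@1 c2@3, authorship .....
After op 2 (move_left): buffer="snite" (len 5), cursors c1@0 c2@2, authorship .....
After op 3 (insert('n')): buffer="nsnnite" (len 7), cursors c1@1 c2@4, authorship 1..2...
After op 4 (move_left): buffer="nsnnite" (len 7), cursors c1@0 c2@3, authorship 1..2...
After op 5 (insert('b')): buffer="bnsnbnite" (len 9), cursors c1@1 c2@5, authorship 11..22...
After op 6 (insert('o')): buffer="bonsnbonite" (len 11), cursors c1@2 c2@7, authorship 111..222...
After op 7 (move_right): buffer="bonsnbonite" (len 11), cursors c1@3 c2@8, authorship 111..222...
After op 8 (move_left): buffer="bonsnbonite" (len 11), cursors c1@2 c2@7, authorship 111..222...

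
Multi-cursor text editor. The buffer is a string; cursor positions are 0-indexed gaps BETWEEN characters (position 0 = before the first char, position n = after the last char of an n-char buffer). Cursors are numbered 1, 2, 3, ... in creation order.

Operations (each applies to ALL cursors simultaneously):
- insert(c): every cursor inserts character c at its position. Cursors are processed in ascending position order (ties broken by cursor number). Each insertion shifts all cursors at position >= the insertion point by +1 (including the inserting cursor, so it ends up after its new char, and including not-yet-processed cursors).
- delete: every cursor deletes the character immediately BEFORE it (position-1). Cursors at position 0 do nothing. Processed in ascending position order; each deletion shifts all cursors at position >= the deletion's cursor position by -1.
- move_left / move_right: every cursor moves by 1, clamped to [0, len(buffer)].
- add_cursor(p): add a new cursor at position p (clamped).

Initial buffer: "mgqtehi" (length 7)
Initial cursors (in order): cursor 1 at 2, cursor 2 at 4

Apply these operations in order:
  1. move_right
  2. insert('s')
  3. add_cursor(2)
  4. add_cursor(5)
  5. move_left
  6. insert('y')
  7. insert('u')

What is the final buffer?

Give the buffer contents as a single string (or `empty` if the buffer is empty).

Answer: myugqyusyuteyushi

Derivation:
After op 1 (move_right): buffer="mgqtehi" (len 7), cursors c1@3 c2@5, authorship .......
After op 2 (insert('s')): buffer="mgqsteshi" (len 9), cursors c1@4 c2@7, authorship ...1..2..
After op 3 (add_cursor(2)): buffer="mgqsteshi" (len 9), cursors c3@2 c1@4 c2@7, authorship ...1..2..
After op 4 (add_cursor(5)): buffer="mgqsteshi" (len 9), cursors c3@2 c1@4 c4@5 c2@7, authorship ...1..2..
After op 5 (move_left): buffer="mgqsteshi" (len 9), cursors c3@1 c1@3 c4@4 c2@6, authorship ...1..2..
After op 6 (insert('y')): buffer="mygqysyteyshi" (len 13), cursors c3@2 c1@5 c4@7 c2@10, authorship .3..114..22..
After op 7 (insert('u')): buffer="myugqyusyuteyushi" (len 17), cursors c3@3 c1@7 c4@10 c2@14, authorship .33..11144..222..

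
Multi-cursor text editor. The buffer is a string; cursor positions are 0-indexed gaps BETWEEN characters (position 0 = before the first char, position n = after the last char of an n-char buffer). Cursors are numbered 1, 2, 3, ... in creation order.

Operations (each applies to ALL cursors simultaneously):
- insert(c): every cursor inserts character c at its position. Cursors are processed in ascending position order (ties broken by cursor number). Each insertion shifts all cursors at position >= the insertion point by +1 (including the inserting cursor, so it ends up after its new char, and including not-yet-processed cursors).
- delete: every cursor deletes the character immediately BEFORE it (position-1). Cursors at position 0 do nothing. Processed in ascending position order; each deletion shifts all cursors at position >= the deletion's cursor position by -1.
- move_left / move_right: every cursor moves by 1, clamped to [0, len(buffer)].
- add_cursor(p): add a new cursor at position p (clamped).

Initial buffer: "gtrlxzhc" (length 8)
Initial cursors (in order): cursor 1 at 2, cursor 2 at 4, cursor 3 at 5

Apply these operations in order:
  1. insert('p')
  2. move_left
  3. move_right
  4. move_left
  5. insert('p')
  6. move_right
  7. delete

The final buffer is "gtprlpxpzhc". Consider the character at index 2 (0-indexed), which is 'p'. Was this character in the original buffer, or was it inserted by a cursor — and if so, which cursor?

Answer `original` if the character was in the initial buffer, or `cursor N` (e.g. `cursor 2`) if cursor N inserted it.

After op 1 (insert('p')): buffer="gtprlpxpzhc" (len 11), cursors c1@3 c2@6 c3@8, authorship ..1..2.3...
After op 2 (move_left): buffer="gtprlpxpzhc" (len 11), cursors c1@2 c2@5 c3@7, authorship ..1..2.3...
After op 3 (move_right): buffer="gtprlpxpzhc" (len 11), cursors c1@3 c2@6 c3@8, authorship ..1..2.3...
After op 4 (move_left): buffer="gtprlpxpzhc" (len 11), cursors c1@2 c2@5 c3@7, authorship ..1..2.3...
After op 5 (insert('p')): buffer="gtpprlppxppzhc" (len 14), cursors c1@3 c2@7 c3@10, authorship ..11..22.33...
After op 6 (move_right): buffer="gtpprlppxppzhc" (len 14), cursors c1@4 c2@8 c3@11, authorship ..11..22.33...
After op 7 (delete): buffer="gtprlpxpzhc" (len 11), cursors c1@3 c2@6 c3@8, authorship ..1..2.3...
Authorship (.=original, N=cursor N): . . 1 . . 2 . 3 . . .
Index 2: author = 1

Answer: cursor 1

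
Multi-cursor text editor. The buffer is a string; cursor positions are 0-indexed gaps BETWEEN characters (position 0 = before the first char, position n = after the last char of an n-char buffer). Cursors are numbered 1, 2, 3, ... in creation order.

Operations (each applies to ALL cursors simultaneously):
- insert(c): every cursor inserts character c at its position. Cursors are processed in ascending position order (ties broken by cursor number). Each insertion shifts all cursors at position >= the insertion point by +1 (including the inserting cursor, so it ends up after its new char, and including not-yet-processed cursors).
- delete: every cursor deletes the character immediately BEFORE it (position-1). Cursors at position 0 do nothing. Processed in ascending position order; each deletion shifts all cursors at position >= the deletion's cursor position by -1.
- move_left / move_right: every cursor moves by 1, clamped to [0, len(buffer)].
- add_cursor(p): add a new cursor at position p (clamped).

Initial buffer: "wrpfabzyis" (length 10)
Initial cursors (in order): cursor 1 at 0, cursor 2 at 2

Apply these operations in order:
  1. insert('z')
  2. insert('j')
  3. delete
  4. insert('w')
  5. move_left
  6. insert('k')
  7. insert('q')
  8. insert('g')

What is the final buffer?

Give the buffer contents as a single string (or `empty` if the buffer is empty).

Answer: zkqgwwrzkqgwpfabzyis

Derivation:
After op 1 (insert('z')): buffer="zwrzpfabzyis" (len 12), cursors c1@1 c2@4, authorship 1..2........
After op 2 (insert('j')): buffer="zjwrzjpfabzyis" (len 14), cursors c1@2 c2@6, authorship 11..22........
After op 3 (delete): buffer="zwrzpfabzyis" (len 12), cursors c1@1 c2@4, authorship 1..2........
After op 4 (insert('w')): buffer="zwwrzwpfabzyis" (len 14), cursors c1@2 c2@6, authorship 11..22........
After op 5 (move_left): buffer="zwwrzwpfabzyis" (len 14), cursors c1@1 c2@5, authorship 11..22........
After op 6 (insert('k')): buffer="zkwwrzkwpfabzyis" (len 16), cursors c1@2 c2@7, authorship 111..222........
After op 7 (insert('q')): buffer="zkqwwrzkqwpfabzyis" (len 18), cursors c1@3 c2@9, authorship 1111..2222........
After op 8 (insert('g')): buffer="zkqgwwrzkqgwpfabzyis" (len 20), cursors c1@4 c2@11, authorship 11111..22222........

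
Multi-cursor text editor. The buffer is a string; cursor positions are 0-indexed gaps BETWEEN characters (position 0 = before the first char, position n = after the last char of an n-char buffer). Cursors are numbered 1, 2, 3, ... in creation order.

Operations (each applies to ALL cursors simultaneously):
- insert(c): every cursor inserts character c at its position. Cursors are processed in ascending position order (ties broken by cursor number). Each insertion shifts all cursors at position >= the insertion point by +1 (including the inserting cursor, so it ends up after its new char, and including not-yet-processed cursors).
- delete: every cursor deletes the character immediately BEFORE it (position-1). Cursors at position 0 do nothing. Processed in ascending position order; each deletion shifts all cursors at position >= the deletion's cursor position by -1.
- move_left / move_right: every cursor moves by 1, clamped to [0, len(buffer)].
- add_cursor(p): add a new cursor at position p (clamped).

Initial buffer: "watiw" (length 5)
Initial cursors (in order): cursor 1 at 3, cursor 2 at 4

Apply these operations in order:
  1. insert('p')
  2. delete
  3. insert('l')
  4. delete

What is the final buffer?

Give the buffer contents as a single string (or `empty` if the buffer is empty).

Answer: watiw

Derivation:
After op 1 (insert('p')): buffer="watpipw" (len 7), cursors c1@4 c2@6, authorship ...1.2.
After op 2 (delete): buffer="watiw" (len 5), cursors c1@3 c2@4, authorship .....
After op 3 (insert('l')): buffer="watlilw" (len 7), cursors c1@4 c2@6, authorship ...1.2.
After op 4 (delete): buffer="watiw" (len 5), cursors c1@3 c2@4, authorship .....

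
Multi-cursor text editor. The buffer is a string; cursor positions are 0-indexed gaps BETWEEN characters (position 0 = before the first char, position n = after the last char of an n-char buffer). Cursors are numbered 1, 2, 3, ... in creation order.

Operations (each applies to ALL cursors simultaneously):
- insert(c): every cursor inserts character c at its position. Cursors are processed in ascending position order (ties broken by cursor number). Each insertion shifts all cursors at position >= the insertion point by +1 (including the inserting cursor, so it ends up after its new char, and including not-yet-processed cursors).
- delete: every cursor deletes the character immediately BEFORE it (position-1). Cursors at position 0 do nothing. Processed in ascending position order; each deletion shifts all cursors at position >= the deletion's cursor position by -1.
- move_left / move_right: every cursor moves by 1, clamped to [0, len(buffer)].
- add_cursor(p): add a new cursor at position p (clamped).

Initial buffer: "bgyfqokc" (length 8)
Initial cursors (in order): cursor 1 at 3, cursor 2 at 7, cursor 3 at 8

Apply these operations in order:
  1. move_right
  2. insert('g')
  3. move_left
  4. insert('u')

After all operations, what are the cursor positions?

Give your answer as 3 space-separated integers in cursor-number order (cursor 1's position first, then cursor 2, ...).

Answer: 5 13 13

Derivation:
After op 1 (move_right): buffer="bgyfqokc" (len 8), cursors c1@4 c2@8 c3@8, authorship ........
After op 2 (insert('g')): buffer="bgyfgqokcgg" (len 11), cursors c1@5 c2@11 c3@11, authorship ....1....23
After op 3 (move_left): buffer="bgyfgqokcgg" (len 11), cursors c1@4 c2@10 c3@10, authorship ....1....23
After op 4 (insert('u')): buffer="bgyfugqokcguug" (len 14), cursors c1@5 c2@13 c3@13, authorship ....11....2233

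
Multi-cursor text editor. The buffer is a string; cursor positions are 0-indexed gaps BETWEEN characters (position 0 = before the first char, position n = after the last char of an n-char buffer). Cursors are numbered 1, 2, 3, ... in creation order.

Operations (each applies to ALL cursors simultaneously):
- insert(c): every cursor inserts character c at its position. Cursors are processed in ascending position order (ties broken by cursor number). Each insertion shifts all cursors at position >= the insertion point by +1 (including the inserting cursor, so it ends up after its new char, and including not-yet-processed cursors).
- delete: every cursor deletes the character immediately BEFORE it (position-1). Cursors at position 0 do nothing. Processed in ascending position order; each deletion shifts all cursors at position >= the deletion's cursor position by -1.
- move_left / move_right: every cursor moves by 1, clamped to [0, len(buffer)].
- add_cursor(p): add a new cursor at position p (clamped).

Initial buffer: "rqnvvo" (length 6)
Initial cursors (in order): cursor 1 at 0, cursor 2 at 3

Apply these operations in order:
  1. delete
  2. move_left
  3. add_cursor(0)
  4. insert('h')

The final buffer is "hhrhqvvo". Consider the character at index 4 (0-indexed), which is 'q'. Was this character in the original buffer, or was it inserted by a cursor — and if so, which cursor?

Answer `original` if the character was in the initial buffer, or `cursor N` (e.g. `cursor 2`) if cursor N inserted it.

Answer: original

Derivation:
After op 1 (delete): buffer="rqvvo" (len 5), cursors c1@0 c2@2, authorship .....
After op 2 (move_left): buffer="rqvvo" (len 5), cursors c1@0 c2@1, authorship .....
After op 3 (add_cursor(0)): buffer="rqvvo" (len 5), cursors c1@0 c3@0 c2@1, authorship .....
After op 4 (insert('h')): buffer="hhrhqvvo" (len 8), cursors c1@2 c3@2 c2@4, authorship 13.2....
Authorship (.=original, N=cursor N): 1 3 . 2 . . . .
Index 4: author = original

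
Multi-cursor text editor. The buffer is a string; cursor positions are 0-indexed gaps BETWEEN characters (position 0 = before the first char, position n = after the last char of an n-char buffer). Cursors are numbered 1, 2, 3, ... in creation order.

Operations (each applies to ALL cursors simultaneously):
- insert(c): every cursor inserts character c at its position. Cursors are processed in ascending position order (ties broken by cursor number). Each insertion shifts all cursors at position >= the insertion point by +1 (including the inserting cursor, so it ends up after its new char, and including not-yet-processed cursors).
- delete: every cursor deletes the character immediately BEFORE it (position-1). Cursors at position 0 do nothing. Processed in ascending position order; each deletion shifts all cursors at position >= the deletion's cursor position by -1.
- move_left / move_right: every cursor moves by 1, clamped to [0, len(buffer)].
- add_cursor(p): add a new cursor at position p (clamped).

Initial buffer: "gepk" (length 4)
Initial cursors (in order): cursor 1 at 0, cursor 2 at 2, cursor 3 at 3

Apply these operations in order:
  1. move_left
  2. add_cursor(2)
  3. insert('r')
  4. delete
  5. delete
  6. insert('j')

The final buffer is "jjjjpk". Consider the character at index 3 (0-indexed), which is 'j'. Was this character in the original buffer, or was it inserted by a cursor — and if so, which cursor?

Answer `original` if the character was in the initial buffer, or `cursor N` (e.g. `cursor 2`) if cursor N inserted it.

After op 1 (move_left): buffer="gepk" (len 4), cursors c1@0 c2@1 c3@2, authorship ....
After op 2 (add_cursor(2)): buffer="gepk" (len 4), cursors c1@0 c2@1 c3@2 c4@2, authorship ....
After op 3 (insert('r')): buffer="rgrerrpk" (len 8), cursors c1@1 c2@3 c3@6 c4@6, authorship 1.2.34..
After op 4 (delete): buffer="gepk" (len 4), cursors c1@0 c2@1 c3@2 c4@2, authorship ....
After op 5 (delete): buffer="pk" (len 2), cursors c1@0 c2@0 c3@0 c4@0, authorship ..
After op 6 (insert('j')): buffer="jjjjpk" (len 6), cursors c1@4 c2@4 c3@4 c4@4, authorship 1234..
Authorship (.=original, N=cursor N): 1 2 3 4 . .
Index 3: author = 4

Answer: cursor 4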